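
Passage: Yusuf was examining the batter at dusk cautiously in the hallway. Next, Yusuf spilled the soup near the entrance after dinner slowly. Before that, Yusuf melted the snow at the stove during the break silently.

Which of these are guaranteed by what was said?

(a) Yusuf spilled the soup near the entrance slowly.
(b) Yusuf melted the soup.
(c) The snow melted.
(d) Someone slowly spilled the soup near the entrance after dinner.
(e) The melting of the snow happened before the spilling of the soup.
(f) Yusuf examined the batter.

(a), (c), (d), (e), (f)

(a) Entailed — every conjunct here is already in the original spilling event.
(b) Not entailed — Yusuf melted the snow, not the soup; the soup belongs to the spilling event.
(c) Entailed — 'Yusuf melted the snow' is causative; it entails the inchoative 'the snow melted'.
(d) Entailed — the original entails any weakening of itself; this just generalizes the agent.
(e) Entailed — the narrative places the melting before the spilling.
(f) Entailed — 'examine' is an activity; 'was examining' entails that some examining happened, so 'examined' holds.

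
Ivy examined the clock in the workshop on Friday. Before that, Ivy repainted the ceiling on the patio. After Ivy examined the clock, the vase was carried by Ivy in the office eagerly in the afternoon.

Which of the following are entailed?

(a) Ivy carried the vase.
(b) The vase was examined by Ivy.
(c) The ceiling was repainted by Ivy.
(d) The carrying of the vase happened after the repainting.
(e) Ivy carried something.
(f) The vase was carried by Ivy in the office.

(a) Entailed — this follows by dropping conjuncts from the carrying event's description.
(b) Not entailed — Ivy examined the clock, not the vase; the vase belongs to the carrying event.
(c) Entailed — this follows by dropping conjuncts from the repainting event's description.
(d) Entailed — the narrative places the repainting before the carrying.
(e) Entailed — this follows by dropping conjuncts from the carrying event's description.
(f) Entailed — this follows by dropping conjuncts from the carrying event's description.

(a), (c), (d), (e), (f)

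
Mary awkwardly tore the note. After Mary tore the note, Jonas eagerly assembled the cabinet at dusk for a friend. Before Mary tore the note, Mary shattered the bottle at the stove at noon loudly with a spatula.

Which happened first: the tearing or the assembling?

The connectives place the tearing before the assembling.

the tearing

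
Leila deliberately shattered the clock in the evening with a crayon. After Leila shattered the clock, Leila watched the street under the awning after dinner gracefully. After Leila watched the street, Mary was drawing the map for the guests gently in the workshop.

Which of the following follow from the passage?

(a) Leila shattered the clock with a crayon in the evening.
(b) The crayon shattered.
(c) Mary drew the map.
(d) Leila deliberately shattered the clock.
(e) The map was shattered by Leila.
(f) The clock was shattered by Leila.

(a), (d), (f)

(a) Entailed — this follows by dropping conjuncts from the shattering event's description.
(b) Not entailed — the clock is what shattered, not the crayon.
(c) Not entailed — 'was drawing' is progressive on an accomplishment; it does not entail the completed 'drew'.
(d) Entailed — dropping 'in the evening', 'with a crayon' leaves a sub-description the original still satisfies.
(e) Not entailed — Leila shattered the clock, not the map; the map belongs to the drawing event.
(f) Entailed — this follows by dropping conjuncts from the shattering event's description.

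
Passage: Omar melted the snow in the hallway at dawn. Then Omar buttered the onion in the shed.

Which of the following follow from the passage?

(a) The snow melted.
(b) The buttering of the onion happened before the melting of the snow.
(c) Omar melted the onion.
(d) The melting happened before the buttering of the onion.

(a) Entailed — 'Omar melted the snow' is causative; it entails the inchoative 'the snow melted'.
(b) Not entailed — the narrative places the melting before the buttering, not after.
(c) Not entailed — Omar melted the snow, not the onion; the onion belongs to the buttering event.
(d) Entailed — the narrative places the melting before the buttering.

(a), (d)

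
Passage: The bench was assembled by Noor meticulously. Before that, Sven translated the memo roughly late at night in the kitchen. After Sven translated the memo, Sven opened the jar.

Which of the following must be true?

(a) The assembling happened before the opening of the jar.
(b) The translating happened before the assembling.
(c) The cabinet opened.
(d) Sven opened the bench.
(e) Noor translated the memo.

(b)

(a) Not entailed — the narrative doesn't order the assembling relative to the opening.
(b) Entailed — the narrative places the translating before the assembling.
(c) Not entailed — the jar is what opened, not the cabinet.
(d) Not entailed — Sven opened the jar, not the bench; the bench belongs to the assembling event.
(e) Not entailed — the passage has Sven translating the memo, not Noor.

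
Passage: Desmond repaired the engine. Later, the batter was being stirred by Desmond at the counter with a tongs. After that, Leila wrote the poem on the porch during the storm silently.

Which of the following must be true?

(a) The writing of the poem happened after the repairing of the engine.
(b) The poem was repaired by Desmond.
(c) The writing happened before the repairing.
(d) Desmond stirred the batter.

(a) Entailed — the narrative places the repairing before the writing.
(b) Not entailed — Desmond repaired the engine, not the poem; the poem belongs to the writing event.
(c) Not entailed — the narrative places the repairing before the writing, not after.
(d) Entailed — 'stir' is an activity; 'was stirring' entails that some stirring happened, so 'stirred' holds.

(a), (d)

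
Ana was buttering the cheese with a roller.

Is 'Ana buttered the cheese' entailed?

'was buttering' is progressive; for an accomplishment like 'butter the cheese', it doesn't entail completion.

no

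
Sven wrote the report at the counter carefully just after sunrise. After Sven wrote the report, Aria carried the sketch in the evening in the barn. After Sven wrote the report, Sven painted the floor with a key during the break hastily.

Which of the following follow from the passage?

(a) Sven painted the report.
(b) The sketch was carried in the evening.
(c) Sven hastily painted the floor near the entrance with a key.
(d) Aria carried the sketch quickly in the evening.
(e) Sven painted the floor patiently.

(b)

(a) Not entailed — Sven painted the floor, not the report; the report belongs to the writing event.
(b) Entailed — dropping 'in the barn' and generalizing the agent leaves a sub-description the original still satisfies.
(c) Not entailed — 'near the entrance' adds information not in the original event.
(d) Not entailed — 'quickly' adds information not in the original event.
(e) Not entailed — 'patiently' adds a manner not in (and inconsistent with) the original.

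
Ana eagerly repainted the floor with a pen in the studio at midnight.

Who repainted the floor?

Ana

'Ana' marks the agent of the repainting event.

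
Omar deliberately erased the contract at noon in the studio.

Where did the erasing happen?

in the studio

'in the studio' marks the location of the erasing event.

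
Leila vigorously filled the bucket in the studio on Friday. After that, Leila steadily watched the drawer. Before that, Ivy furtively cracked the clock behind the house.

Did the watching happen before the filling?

no

The narrative orders the filling before the watching.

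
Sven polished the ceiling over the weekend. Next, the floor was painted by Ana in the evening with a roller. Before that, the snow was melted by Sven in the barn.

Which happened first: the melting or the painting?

the melting

The connectives place the melting before the painting.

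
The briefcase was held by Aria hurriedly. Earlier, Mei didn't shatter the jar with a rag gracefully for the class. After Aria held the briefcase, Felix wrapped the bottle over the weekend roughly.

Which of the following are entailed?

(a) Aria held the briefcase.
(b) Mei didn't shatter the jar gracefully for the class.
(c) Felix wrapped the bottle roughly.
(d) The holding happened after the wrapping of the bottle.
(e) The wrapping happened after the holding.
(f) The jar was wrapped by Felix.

(a), (c), (e)

(a) Entailed — the original entails any weakening of itself; this just drops 'hurriedly'.
(b) Not entailed — dropping 'with a rag' under negation is not valid — the original leaves open that Mei shattered the jar some other way.
(c) Entailed — this follows by dropping conjuncts from the wrapping event's description.
(d) Not entailed — the narrative places the holding before the wrapping, not after.
(e) Entailed — the narrative places the holding before the wrapping.
(f) Not entailed — Felix wrapped the bottle, not the jar; the jar belongs to the shattering event.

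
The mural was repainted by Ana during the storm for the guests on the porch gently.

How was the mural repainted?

'gently' marks the manner of the repainting event.

gently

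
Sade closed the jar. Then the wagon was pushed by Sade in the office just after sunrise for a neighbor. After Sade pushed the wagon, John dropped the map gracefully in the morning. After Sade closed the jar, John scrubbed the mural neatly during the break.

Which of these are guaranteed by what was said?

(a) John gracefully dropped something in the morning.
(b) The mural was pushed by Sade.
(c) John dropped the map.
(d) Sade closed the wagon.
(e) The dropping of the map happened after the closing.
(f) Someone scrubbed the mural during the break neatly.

(a), (c), (e), (f)

(a) Entailed — this follows by dropping conjuncts from the dropping event's description.
(b) Not entailed — Sade pushed the wagon, not the mural; the mural belongs to the scrubbing event.
(c) Entailed — dropping 'in the morning', 'gracefully' leaves a sub-description the original still satisfies.
(d) Not entailed — Sade closed the jar, not the wagon; the wagon belongs to the pushing event.
(e) Entailed — the narrative places the closing before the dropping.
(f) Entailed — every conjunct here is already in the original scrubbing event.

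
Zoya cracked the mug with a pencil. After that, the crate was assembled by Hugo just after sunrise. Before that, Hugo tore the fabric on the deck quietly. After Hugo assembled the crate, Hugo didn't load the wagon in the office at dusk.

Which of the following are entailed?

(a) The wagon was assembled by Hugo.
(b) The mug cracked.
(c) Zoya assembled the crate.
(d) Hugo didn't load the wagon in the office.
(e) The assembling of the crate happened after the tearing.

(a) Not entailed — Hugo assembled the crate, not the wagon; the wagon belongs to the loading event.
(b) Entailed — 'Zoya cracked the mug' is causative; it entails the inchoative 'the mug cracked'.
(c) Not entailed — the passage has Hugo assembling the crate, not Zoya.
(d) Not entailed — dropping 'at dusk' under negation is not valid — the original leaves open that Hugo loaded the wagon some other way.
(e) Entailed — the narrative places the tearing before the assembling.

(b), (e)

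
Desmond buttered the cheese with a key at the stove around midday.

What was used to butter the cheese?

a key

'with a key' marks the instrument of the buttering event.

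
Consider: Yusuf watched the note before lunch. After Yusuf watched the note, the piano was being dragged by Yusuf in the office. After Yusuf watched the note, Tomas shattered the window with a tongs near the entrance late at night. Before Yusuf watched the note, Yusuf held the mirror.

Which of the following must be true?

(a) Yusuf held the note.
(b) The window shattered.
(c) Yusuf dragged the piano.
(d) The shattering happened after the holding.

(b), (c), (d)

(a) Not entailed — Yusuf held the mirror, not the note; the note belongs to the watching event.
(b) Entailed — 'Tomas shattered the window' is causative; it entails the inchoative 'the window shattered'.
(c) Entailed — 'drag' is an activity; 'was dragging' entails that some dragging happened, so 'dragged' holds.
(d) Entailed — the narrative places the holding before the shattering.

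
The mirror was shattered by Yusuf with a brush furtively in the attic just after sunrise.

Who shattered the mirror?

Yusuf

'Yusuf' marks the agent of the shattering event.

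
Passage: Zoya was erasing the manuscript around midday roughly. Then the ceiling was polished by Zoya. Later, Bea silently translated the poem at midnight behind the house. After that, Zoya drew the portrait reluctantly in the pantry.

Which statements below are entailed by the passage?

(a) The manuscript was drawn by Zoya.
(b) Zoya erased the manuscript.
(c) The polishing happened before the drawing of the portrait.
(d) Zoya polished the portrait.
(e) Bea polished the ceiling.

(c)

(a) Not entailed — Zoya drew the portrait, not the manuscript; the manuscript belongs to the erasing event.
(b) Not entailed — 'was erasing' is progressive on an accomplishment; it does not entail the completed 'erased'.
(c) Entailed — the narrative places the polishing before the drawing.
(d) Not entailed — Zoya polished the ceiling, not the portrait; the portrait belongs to the drawing event.
(e) Not entailed — the passage has Zoya polishing the ceiling, not Bea.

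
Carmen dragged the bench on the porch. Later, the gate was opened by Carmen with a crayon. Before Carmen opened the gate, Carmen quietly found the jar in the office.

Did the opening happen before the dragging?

no

The narrative orders the dragging before the opening.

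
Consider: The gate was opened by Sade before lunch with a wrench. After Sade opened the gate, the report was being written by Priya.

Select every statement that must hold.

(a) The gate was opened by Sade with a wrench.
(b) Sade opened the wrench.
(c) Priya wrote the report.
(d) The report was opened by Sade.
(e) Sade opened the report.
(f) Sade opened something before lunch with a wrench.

(a), (f)

(a) Entailed — dropping 'before lunch' leaves a sub-description the original still satisfies.
(b) Not entailed — the wrench is the instrument, not what was opened.
(c) Not entailed — 'was writing' is progressive on an accomplishment; it does not entail the completed 'wrote'.
(d) Not entailed — Sade opened the gate, not the report; the report belongs to the writing event.
(e) Not entailed — Sade opened the gate, not the report; the report belongs to the writing event.
(f) Entailed — every conjunct here is already in the original opening event.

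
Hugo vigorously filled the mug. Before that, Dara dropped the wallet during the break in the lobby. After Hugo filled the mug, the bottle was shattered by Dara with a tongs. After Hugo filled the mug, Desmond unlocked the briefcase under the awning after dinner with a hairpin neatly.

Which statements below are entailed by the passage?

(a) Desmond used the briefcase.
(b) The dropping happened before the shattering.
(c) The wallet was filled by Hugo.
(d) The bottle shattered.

(b), (d)

(a) Not entailed — the briefcase is the patient, not an instrument — Desmond used a hairpin.
(b) Entailed — the narrative places the dropping before the shattering.
(c) Not entailed — Hugo filled the mug, not the wallet; the wallet belongs to the dropping event.
(d) Entailed — 'Dara shattered the bottle' is causative; it entails the inchoative 'the bottle shattered'.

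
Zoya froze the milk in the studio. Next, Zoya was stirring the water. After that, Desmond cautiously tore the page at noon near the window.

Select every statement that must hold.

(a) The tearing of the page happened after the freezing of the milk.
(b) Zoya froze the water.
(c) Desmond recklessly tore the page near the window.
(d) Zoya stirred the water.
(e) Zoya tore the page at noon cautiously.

(a) Entailed — the narrative places the freezing before the tearing.
(b) Not entailed — Zoya froze the milk, not the water; the water belongs to the stirring event.
(c) Not entailed — 'recklessly' adds a manner not in (and inconsistent with) the original.
(d) Entailed — 'stir' is an activity; 'was stirring' entails that some stirring happened, so 'stirred' holds.
(e) Not entailed — the passage has Desmond tearing the page, not Zoya.

(a), (d)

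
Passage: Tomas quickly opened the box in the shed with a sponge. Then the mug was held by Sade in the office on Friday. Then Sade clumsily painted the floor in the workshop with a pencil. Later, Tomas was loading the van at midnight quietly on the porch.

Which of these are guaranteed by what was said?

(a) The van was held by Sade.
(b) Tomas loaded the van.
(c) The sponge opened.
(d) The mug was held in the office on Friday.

(a) Not entailed — Sade held the mug, not the van; the van belongs to the loading event.
(b) Not entailed — 'was loading' is progressive on an accomplishment; it does not entail the completed 'loaded'.
(c) Not entailed — the box is what opened, not the sponge.
(d) Entailed — generalizing the agent leaves a sub-description the original still satisfies.

(d)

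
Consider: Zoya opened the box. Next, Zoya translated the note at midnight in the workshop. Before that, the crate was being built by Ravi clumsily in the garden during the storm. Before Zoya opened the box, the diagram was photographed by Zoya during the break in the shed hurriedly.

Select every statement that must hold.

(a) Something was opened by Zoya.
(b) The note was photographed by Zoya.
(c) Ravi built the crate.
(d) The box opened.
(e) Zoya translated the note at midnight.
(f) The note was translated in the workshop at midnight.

(a), (d), (e), (f)

(a) Entailed — this follows by dropping conjuncts from the opening event's description.
(b) Not entailed — Zoya photographed the diagram, not the note; the note belongs to the translating event.
(c) Not entailed — 'was building' is progressive on an accomplishment; it does not entail the completed 'built'.
(d) Entailed — 'Zoya opened the box' is causative; it entails the inchoative 'the box opened'.
(e) Entailed — every conjunct here is already in the original translating event.
(f) Entailed — this follows by dropping conjuncts from the translating event's description.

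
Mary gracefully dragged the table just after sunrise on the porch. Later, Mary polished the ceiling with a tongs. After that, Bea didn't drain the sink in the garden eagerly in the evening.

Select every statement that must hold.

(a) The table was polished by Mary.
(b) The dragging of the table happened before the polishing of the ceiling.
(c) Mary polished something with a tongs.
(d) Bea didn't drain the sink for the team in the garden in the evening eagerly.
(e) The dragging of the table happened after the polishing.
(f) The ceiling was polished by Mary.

(a) Not entailed — Mary polished the ceiling, not the table; the table belongs to the dragging event.
(b) Entailed — the narrative places the dragging before the polishing.
(c) Entailed — generalizing the patient leaves a sub-description the original still satisfies.
(d) Entailed — under negation, adding a further restriction is entailed: if no such draining event occurred, none occurred for the team either.
(e) Not entailed — the narrative places the dragging before the polishing, not after.
(f) Entailed — the original entails any weakening of itself; this just drops 'with a tongs'.

(b), (c), (d), (f)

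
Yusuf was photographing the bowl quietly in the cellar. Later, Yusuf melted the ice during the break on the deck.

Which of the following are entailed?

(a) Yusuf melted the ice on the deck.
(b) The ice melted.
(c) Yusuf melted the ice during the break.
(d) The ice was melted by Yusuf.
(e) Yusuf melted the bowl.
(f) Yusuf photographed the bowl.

(a) Entailed — every conjunct here is already in the original melting event.
(b) Entailed — 'Yusuf melted the ice' is causative; it entails the inchoative 'the ice melted'.
(c) Entailed — the original entails any weakening of itself; this just drops 'on the deck'.
(d) Entailed — the original entails any weakening of itself; this just drops 'on the deck', 'during the break'.
(e) Not entailed — Yusuf melted the ice, not the bowl; the bowl belongs to the photographing event.
(f) Not entailed — 'was photographing' is progressive on an accomplishment; it does not entail the completed 'photographed'.

(a), (b), (c), (d)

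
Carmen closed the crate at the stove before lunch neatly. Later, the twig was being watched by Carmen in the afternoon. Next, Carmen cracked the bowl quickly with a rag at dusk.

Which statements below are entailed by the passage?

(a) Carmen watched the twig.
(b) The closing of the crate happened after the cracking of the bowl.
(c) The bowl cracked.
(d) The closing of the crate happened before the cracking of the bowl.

(a) Entailed — 'watch' is an activity; 'was watching' entails that some watching happened, so 'watched' holds.
(b) Not entailed — the narrative places the closing before the cracking, not after.
(c) Entailed — 'Carmen cracked the bowl' is causative; it entails the inchoative 'the bowl cracked'.
(d) Entailed — the narrative places the closing before the cracking.

(a), (c), (d)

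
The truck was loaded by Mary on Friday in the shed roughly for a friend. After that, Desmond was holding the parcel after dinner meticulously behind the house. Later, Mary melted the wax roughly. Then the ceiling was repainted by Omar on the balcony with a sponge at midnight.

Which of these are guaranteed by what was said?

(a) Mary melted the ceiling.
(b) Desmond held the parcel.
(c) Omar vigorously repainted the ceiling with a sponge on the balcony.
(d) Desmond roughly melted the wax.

(a) Not entailed — Mary melted the wax, not the ceiling; the ceiling belongs to the repainting event.
(b) Entailed — 'hold' is an activity; 'was holding' entails that some holding happened, so 'held' holds.
(c) Not entailed — 'vigorously' adds information not in the original event.
(d) Not entailed — the passage has Mary melting the wax, not Desmond.

(b)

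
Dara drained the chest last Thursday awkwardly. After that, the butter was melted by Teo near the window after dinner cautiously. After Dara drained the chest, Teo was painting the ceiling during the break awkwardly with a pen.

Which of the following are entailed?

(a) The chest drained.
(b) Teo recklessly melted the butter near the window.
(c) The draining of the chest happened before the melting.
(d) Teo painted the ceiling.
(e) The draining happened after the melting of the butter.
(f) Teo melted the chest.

(a) Entailed — 'Dara drained the chest' is causative; it entails the inchoative 'the chest drained'.
(b) Not entailed — 'recklessly' adds a manner not in (and inconsistent with) the original.
(c) Entailed — the narrative places the draining before the melting.
(d) Not entailed — 'was painting' is progressive on an accomplishment; it does not entail the completed 'painted'.
(e) Not entailed — the narrative places the draining before the melting, not after.
(f) Not entailed — Teo melted the butter, not the chest; the chest belongs to the draining event.

(a), (c)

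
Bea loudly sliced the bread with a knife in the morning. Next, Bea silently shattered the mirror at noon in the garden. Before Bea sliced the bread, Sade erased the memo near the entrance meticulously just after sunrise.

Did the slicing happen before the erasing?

no

The narrative orders the erasing before the slicing.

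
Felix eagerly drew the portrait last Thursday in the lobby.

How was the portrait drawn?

eagerly

'eagerly' marks the manner of the drawing event.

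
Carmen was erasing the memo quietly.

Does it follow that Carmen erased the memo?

no

'was erasing' is progressive; for an accomplishment like 'erase the memo', it doesn't entail completion.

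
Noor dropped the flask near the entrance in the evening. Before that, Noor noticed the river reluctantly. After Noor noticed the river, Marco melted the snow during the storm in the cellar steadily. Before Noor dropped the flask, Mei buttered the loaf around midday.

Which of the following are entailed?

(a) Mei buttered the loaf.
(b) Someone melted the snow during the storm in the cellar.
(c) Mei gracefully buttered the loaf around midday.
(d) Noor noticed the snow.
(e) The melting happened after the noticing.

(a), (b), (e)

(a) Entailed — this follows by dropping conjuncts from the buttering event's description.
(b) Entailed — this follows by dropping conjuncts from the melting event's description.
(c) Not entailed — 'gracefully' adds information not in the original event.
(d) Not entailed — Noor noticed the river, not the snow; the snow belongs to the melting event.
(e) Entailed — the narrative places the noticing before the melting.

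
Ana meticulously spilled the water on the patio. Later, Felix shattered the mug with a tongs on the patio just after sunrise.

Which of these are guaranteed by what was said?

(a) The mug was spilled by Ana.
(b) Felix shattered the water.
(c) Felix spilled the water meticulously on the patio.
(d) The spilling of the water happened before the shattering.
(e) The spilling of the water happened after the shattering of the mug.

(d)

(a) Not entailed — Ana spilled the water, not the mug; the mug belongs to the shattering event.
(b) Not entailed — Felix shattered the mug, not the water; the water belongs to the spilling event.
(c) Not entailed — the passage has Ana spilling the water, not Felix.
(d) Entailed — the narrative places the spilling before the shattering.
(e) Not entailed — the narrative places the spilling before the shattering, not after.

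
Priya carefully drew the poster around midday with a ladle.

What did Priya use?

'with a ladle' marks the instrument of the drawing event.

a ladle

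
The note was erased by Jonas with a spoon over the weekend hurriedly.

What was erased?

the note

'the note' marks the patient of the erasing event.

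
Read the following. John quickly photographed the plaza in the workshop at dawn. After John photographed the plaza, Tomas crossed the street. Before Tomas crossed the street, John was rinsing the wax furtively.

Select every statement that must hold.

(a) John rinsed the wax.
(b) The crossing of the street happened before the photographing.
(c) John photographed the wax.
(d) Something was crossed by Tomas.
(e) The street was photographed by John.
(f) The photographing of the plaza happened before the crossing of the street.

(a) Entailed — 'rinse' is an activity; 'was rinsing' entails that some rinsing happened, so 'rinsed' holds.
(b) Not entailed — the narrative places the photographing before the crossing, not after.
(c) Not entailed — John photographed the plaza, not the wax; the wax belongs to the rinsing event.
(d) Entailed — generalizing the patient leaves a sub-description the original still satisfies.
(e) Not entailed — John photographed the plaza, not the street; the street belongs to the crossing event.
(f) Entailed — the narrative places the photographing before the crossing.

(a), (d), (f)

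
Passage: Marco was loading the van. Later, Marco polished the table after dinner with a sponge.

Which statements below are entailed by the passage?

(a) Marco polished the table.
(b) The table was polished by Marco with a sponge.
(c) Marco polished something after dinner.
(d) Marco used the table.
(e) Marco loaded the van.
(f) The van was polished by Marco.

(a) Entailed — dropping 'with a sponge', 'after dinner' leaves a sub-description the original still satisfies.
(b) Entailed — this follows by dropping conjuncts from the polishing event's description.
(c) Entailed — dropping 'with a sponge' and generalizing the patient leaves a sub-description the original still satisfies.
(d) Not entailed — the table is the patient, not an instrument — Marco used a sponge.
(e) Not entailed — 'was loading' is progressive on an accomplishment; it does not entail the completed 'loaded'.
(f) Not entailed — Marco polished the table, not the van; the van belongs to the loading event.

(a), (b), (c)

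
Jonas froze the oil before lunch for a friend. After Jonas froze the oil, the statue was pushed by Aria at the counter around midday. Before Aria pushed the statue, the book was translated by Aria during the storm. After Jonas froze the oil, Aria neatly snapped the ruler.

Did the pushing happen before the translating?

The narrative orders the translating before the pushing.

no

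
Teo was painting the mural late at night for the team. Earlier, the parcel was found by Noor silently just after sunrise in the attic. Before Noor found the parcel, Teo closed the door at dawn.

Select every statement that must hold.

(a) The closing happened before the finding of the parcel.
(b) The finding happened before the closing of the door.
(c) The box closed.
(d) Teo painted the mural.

(a)

(a) Entailed — the narrative places the closing before the finding.
(b) Not entailed — the narrative places the closing before the finding, not after.
(c) Not entailed — the door is what closed, not the box.
(d) Not entailed — 'was painting' is progressive on an accomplishment; it does not entail the completed 'painted'.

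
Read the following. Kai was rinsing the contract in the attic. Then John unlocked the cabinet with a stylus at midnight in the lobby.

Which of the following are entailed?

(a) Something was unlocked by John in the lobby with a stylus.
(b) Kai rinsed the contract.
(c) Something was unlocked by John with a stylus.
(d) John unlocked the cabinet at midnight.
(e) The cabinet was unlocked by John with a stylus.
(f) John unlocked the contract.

(a), (b), (c), (d), (e)

(a) Entailed — dropping 'at midnight' and generalizing the patient leaves a sub-description the original still satisfies.
(b) Entailed — 'rinse' is an activity; 'was rinsing' entails that some rinsing happened, so 'rinsed' holds.
(c) Entailed — this follows by dropping conjuncts from the unlocking event's description.
(d) Entailed — this follows by dropping conjuncts from the unlocking event's description.
(e) Entailed — dropping 'in the lobby', 'at midnight' leaves a sub-description the original still satisfies.
(f) Not entailed — John unlocked the cabinet, not the contract; the contract belongs to the rinsing event.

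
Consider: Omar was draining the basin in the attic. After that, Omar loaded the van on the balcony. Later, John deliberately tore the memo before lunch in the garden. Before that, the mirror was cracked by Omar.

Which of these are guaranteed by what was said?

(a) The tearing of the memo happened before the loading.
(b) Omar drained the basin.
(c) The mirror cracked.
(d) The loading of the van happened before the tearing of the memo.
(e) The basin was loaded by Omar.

(c), (d)

(a) Not entailed — the narrative places the loading before the tearing, not after.
(b) Not entailed — 'was draining' is progressive on an accomplishment; it does not entail the completed 'drained'.
(c) Entailed — 'Omar cracked the mirror' is causative; it entails the inchoative 'the mirror cracked'.
(d) Entailed — the narrative places the loading before the tearing.
(e) Not entailed — Omar loaded the van, not the basin; the basin belongs to the draining event.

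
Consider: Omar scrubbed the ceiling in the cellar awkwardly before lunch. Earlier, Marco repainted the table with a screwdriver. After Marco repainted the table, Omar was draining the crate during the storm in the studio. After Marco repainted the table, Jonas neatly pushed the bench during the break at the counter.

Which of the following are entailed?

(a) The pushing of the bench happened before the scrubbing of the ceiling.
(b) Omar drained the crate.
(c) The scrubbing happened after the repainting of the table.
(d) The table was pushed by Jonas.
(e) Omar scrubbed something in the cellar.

(a) Not entailed — the narrative doesn't order the pushing relative to the scrubbing.
(b) Not entailed — 'was draining' is progressive on an accomplishment; it does not entail the completed 'drained'.
(c) Entailed — the narrative places the repainting before the scrubbing.
(d) Not entailed — Jonas pushed the bench, not the table; the table belongs to the repainting event.
(e) Entailed — every conjunct here is already in the original scrubbing event.

(c), (e)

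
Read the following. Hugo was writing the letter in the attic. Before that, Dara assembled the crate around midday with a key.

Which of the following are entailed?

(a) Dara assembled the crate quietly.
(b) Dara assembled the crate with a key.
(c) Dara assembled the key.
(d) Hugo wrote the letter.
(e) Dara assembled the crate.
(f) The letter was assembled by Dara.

(a) Not entailed — 'quietly' adds information not in the original event.
(b) Entailed — the original entails any weakening of itself; this just drops 'around midday'.
(c) Not entailed — the key is the instrument, not what was assembled.
(d) Not entailed — 'was writing' is progressive on an accomplishment; it does not entail the completed 'wrote'.
(e) Entailed — the original entails any weakening of itself; this just drops 'around midday', 'with a key'.
(f) Not entailed — Dara assembled the crate, not the letter; the letter belongs to the writing event.

(b), (e)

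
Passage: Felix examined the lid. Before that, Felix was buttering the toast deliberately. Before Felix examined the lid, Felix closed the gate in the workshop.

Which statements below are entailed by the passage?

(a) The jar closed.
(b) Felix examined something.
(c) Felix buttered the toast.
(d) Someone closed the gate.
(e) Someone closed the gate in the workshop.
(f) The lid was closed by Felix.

(a) Not entailed — the gate is what closed, not the jar.
(b) Entailed — the original entails any weakening of itself; this just generalizes the patient.
(c) Not entailed — 'was buttering' is progressive on an accomplishment; it does not entail the completed 'buttered'.
(d) Entailed — every conjunct here is already in the original closing event.
(e) Entailed — every conjunct here is already in the original closing event.
(f) Not entailed — Felix closed the gate, not the lid; the lid belongs to the examining event.

(b), (d), (e)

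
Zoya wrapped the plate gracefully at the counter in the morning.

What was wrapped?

the plate

'the plate' marks the patient of the wrapping event.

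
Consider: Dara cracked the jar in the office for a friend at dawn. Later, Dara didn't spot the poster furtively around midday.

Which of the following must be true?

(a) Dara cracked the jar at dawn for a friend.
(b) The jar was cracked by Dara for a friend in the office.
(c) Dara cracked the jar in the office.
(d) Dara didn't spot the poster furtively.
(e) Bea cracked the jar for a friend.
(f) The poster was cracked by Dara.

(a), (b), (c)

(a) Entailed — the original entails any weakening of itself; this just drops 'in the office'.
(b) Entailed — dropping 'at dawn' leaves a sub-description the original still satisfies.
(c) Entailed — the original entails any weakening of itself; this just drops 'at dawn', 'for a friend'.
(d) Not entailed — dropping 'around midday' under negation is not valid — the original leaves open that Dara spotted the poster some other way.
(e) Not entailed — the passage has Dara cracking the jar, not Bea.
(f) Not entailed — Dara cracked the jar, not the poster; the poster belongs to the spotting event.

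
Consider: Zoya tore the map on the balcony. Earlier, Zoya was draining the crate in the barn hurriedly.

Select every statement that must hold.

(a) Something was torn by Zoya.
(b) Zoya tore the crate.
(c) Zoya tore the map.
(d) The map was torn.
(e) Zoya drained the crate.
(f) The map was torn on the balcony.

(a) Entailed — every conjunct here is already in the original tearing event.
(b) Not entailed — Zoya tore the map, not the crate; the crate belongs to the draining event.
(c) Entailed — the original entails any weakening of itself; this just drops 'on the balcony'.
(d) Entailed — dropping 'on the balcony' and generalizing the agent leaves a sub-description the original still satisfies.
(e) Not entailed — 'was draining' is progressive on an accomplishment; it does not entail the completed 'drained'.
(f) Entailed — the original entails any weakening of itself; this just generalizes the agent.

(a), (c), (d), (f)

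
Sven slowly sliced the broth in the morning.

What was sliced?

the broth

'the broth' marks the patient of the slicing event.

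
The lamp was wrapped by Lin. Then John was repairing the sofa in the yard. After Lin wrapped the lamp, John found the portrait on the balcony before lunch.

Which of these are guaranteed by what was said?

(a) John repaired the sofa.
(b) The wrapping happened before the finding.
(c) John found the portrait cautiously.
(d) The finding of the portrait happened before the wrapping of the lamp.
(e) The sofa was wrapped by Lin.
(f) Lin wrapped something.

(a) Not entailed — 'was repairing' is progressive on an accomplishment; it does not entail the completed 'repaired'.
(b) Entailed — the narrative places the wrapping before the finding.
(c) Not entailed — 'cautiously' adds information not in the original event.
(d) Not entailed — the narrative places the wrapping before the finding, not after.
(e) Not entailed — Lin wrapped the lamp, not the sofa; the sofa belongs to the repairing event.
(f) Entailed — generalizing the patient leaves a sub-description the original still satisfies.

(b), (f)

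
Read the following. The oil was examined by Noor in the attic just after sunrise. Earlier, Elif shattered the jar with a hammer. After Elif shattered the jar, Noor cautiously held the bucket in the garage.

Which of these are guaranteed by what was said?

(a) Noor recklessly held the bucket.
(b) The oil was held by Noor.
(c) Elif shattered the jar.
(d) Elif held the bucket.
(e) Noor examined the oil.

(c), (e)

(a) Not entailed — 'recklessly' adds a manner not in (and inconsistent with) the original.
(b) Not entailed — Noor held the bucket, not the oil; the oil belongs to the examining event.
(c) Entailed — the original entails any weakening of itself; this just drops 'with a hammer'.
(d) Not entailed — the passage has Noor holding the bucket, not Elif.
(e) Entailed — every conjunct here is already in the original examining event.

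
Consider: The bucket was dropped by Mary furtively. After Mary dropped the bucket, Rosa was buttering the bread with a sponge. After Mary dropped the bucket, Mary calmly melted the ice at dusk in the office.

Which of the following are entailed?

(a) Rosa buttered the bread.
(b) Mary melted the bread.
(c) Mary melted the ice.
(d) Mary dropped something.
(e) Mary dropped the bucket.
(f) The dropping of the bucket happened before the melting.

(a) Not entailed — 'was buttering' is progressive on an accomplishment; it does not entail the completed 'buttered'.
(b) Not entailed — Mary melted the ice, not the bread; the bread belongs to the buttering event.
(c) Entailed — this follows by dropping conjuncts from the melting event's description.
(d) Entailed — the original entails any weakening of itself; this just drops 'furtively' and generalizes the patient.
(e) Entailed — this follows by dropping conjuncts from the dropping event's description.
(f) Entailed — the narrative places the dropping before the melting.

(c), (d), (e), (f)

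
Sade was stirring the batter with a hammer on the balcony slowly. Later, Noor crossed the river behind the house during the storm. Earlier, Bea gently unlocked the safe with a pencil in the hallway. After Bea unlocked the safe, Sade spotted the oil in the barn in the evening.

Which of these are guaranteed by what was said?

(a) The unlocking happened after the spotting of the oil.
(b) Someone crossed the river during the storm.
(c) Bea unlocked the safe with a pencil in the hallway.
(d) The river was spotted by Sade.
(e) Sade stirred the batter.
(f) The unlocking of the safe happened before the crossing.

(b), (c), (e), (f)

(a) Not entailed — the narrative places the unlocking before the spotting, not after.
(b) Entailed — the original entails any weakening of itself; this just drops 'behind the house' and generalizes the agent.
(c) Entailed — the original entails any weakening of itself; this just drops 'gently'.
(d) Not entailed — Sade spotted the oil, not the river; the river belongs to the crossing event.
(e) Entailed — 'stir' is an activity; 'was stirring' entails that some stirring happened, so 'stirred' holds.
(f) Entailed — the narrative places the unlocking before the crossing.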